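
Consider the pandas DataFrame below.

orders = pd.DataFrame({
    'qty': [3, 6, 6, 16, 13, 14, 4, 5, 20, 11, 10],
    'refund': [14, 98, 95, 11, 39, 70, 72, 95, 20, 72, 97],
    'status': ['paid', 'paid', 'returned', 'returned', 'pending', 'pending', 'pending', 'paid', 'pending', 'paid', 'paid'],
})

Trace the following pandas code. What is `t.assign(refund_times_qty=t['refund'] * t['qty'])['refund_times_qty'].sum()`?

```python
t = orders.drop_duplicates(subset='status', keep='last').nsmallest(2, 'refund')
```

576

drop duplicate status (keep=last):
    qty  refund    status
3    16      11  returned
8    20      20   pending
10   10      97      paid
take 2 rows with smallest refund:
   qty  refund    status
3   16      11  returned
8   20      20   pending
add column refund_times_qty = t['refund'] * t['qty']:
   qty  refund    status  refund_times_qty
3   16      11  returned               176
8   20      20   pending               400
Hence 576.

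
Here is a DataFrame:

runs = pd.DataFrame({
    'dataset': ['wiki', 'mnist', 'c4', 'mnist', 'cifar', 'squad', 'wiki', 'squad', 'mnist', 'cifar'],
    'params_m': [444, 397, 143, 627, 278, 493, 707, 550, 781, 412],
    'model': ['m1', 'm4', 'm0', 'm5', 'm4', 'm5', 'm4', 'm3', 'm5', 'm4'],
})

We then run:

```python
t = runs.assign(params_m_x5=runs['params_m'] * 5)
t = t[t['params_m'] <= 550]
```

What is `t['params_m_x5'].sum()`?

add column params_m_x5 = runs['params_m'] * 5:
  dataset  params_m model  params_m_x5
0    wiki       444    m1         2220
1   mnist       397    m4         1985
2      c4       143    m0          715
3   mnist       627    m5         3135
4   cifar       278    m4         1390
5   squad       493    m5         2465
6    wiki       707    m4         3535
7   squad       550    m3         2750
8   mnist       781    m5         3905
9   cifar       412    m4         2060
filter rows where params_m <= 550:
  dataset  params_m model  params_m_x5
0    wiki       444    m1         2220
1   mnist       397    m4         1985
2      c4       143    m0          715
4   cifar       278    m4         1390
5   squad       493    m5         2465
7   squad       550    m3         2750
9   cifar       412    m4         2060
Finally, sum of column 'params_m_x5' = 13585.

13585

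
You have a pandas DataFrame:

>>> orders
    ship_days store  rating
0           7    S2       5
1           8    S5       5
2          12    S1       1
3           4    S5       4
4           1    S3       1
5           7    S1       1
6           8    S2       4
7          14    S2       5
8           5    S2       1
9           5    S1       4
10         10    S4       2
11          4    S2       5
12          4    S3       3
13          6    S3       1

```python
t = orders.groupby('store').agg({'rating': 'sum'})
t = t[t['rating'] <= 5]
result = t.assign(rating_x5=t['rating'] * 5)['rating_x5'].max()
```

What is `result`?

25

group by store, sum of rating:
       rating
store        
S1          6
S2         20
S3          5
S4          2
S5          9
filter rows where rating <= 5:
       rating
store        
S3          5
S4          2
add column rating_x5 = t['rating'] * 5:
       rating  rating_x5
store                   
S3          5         25
S4          2         10
Reading off the max of column 'rating_x5', we get 25.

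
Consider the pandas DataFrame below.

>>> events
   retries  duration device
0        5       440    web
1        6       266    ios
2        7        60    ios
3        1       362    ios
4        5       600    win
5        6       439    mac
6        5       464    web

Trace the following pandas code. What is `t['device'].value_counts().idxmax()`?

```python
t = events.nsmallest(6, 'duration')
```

ios

take 6 rows with smallest duration:
   retries  duration device
2        7        60    ios
1        6       266    ios
3        1       362    ios
5        6       439    mac
0        5       440    web
6        5       464    web
value_counts of device:
device
ios    3
web    2
mac    1
Name: count, dtype: int64
Taking the label with the largest value gives ios.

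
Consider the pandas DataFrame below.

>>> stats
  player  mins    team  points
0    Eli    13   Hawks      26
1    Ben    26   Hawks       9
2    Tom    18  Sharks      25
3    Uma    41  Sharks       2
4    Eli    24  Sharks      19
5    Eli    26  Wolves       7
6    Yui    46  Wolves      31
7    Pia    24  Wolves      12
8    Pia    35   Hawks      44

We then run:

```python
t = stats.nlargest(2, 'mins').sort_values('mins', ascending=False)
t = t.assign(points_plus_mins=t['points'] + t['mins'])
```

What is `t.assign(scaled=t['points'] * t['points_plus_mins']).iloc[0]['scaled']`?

2387

take 2 rows with largest mins:
  player  mins    team  points
6    Yui    46  Wolves      31
3    Uma    41  Sharks       2
sort by mins descending:
  player  mins    team  points
6    Yui    46  Wolves      31
3    Uma    41  Sharks       2
add column points_plus_mins = t['points'] + t['mins']:
  player  mins    team  points  points_plus_mins
6    Yui    46  Wolves      31                77
3    Uma    41  Sharks       2                43
add column scaled = t['points'] * t['points_plus_mins']:
  player  mins    team  points  points_plus_mins  scaled
6    Yui    46  Wolves      31                77    2387
3    Uma    41  Sharks       2                43      86
Hence 2387.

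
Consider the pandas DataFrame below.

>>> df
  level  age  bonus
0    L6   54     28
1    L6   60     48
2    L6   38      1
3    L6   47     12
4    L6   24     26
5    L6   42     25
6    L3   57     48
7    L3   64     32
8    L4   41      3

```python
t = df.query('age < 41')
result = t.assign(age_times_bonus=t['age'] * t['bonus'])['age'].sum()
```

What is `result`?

62

filter rows where age < 41:
  level  age  bonus
2    L6   38      1
4    L6   24     26
add column age_times_bonus = t['age'] * t['bonus']:
  level  age  bonus  age_times_bonus
2    L6   38      1               38
4    L6   24     26              624
Hence 62.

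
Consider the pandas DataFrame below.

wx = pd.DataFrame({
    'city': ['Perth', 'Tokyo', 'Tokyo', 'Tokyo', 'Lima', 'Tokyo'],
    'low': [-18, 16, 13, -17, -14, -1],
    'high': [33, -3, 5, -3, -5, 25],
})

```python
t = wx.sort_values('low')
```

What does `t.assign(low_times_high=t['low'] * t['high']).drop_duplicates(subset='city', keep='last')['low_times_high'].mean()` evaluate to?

-190.666666667

sort by low:
    city  low  high
0  Perth  -18    33
3  Tokyo  -17    -3
4   Lima  -14    -5
5  Tokyo   -1    25
2  Tokyo   13     5
1  Tokyo   16    -3
add column low_times_high = t['low'] * t['high']:
    city  low  high  low_times_high
0  Perth  -18    33            -594
3  Tokyo  -17    -3              51
4   Lima  -14    -5              70
5  Tokyo   -1    25             -25
2  Tokyo   13     5              65
1  Tokyo   16    -3             -48
drop duplicate city (keep=last):
    city  low  high  low_times_high
0  Perth  -18    33            -594
4   Lima  -14    -5              70
1  Tokyo   16    -3             -48
So mean() = -190.666666667.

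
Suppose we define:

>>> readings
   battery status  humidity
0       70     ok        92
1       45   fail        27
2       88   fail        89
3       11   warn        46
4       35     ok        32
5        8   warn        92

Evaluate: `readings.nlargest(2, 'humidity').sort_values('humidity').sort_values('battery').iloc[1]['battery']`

70

take 2 rows with largest humidity:
   battery status  humidity
0       70     ok        92
5        8   warn        92
sort by humidity:
   battery status  humidity
0       70     ok        92
5        8   warn        92
sort by battery:
   battery status  humidity
5        8   warn        92
0       70     ok        92
Hence 70.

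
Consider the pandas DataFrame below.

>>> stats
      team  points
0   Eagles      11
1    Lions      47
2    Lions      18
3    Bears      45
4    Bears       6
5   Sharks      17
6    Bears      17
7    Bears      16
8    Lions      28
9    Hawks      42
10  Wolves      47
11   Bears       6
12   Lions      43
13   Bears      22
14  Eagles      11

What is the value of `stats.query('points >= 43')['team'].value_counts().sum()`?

filter rows where points >= 43:
      team  points
1    Lions      47
3    Bears      45
10  Wolves      47
12   Lions      43
value_counts of team:
team
Lions     2
Bears     1
Wolves    1
Name: count, dtype: int64
Taking the sum of the resulting series gives 4.

4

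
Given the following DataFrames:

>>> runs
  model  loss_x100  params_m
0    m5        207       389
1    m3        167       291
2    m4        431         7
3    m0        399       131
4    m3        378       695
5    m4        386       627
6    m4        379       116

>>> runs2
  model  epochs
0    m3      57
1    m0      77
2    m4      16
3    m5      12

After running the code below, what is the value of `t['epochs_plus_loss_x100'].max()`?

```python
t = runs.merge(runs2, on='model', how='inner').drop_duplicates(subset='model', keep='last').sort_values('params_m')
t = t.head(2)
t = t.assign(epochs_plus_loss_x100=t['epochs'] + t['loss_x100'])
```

476

merge on 'model' (how='inner') → 7 rows:
  model  loss_x100  params_m  epochs
0    m5        207       389      12
1    m3        167       291      57
2    m4        431         7      16
3    m0        399       131      77
4    m3        378       695      57
5    m4        386       627      16
6    m4        379       116      16
drop duplicate model (keep=last):
  model  loss_x100  params_m  epochs
0    m5        207       389      12
3    m0        399       131      77
4    m3        378       695      57
6    m4        379       116      16
sort by params_m:
  model  loss_x100  params_m  epochs
6    m4        379       116      16
3    m0        399       131      77
0    m5        207       389      12
4    m3        378       695      57
take first 2 rows:
  model  loss_x100  params_m  epochs
6    m4        379       116      16
3    m0        399       131      77
add column epochs_plus_loss_x100 = t['epochs'] + t['loss_x100']:
  model  loss_x100  params_m  epochs  epochs_plus_loss_x100
6    m4        379       116      16                    395
3    m0        399       131      77                    476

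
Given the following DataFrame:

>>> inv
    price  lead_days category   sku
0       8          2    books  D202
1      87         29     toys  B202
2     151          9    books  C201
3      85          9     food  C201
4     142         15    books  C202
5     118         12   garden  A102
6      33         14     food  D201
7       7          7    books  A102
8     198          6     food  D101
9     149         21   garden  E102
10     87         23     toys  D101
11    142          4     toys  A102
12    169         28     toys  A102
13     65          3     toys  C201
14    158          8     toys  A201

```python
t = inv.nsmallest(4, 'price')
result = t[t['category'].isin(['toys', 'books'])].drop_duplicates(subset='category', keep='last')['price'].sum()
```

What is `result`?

73

take 4 rows with smallest price:
    price  lead_days category   sku
7       7          7    books  A102
0       8          2    books  D202
6      33         14     food  D201
13     65          3     toys  C201
filter rows where category in ['toys', 'books']:
    price  lead_days category   sku
7       7          7    books  A102
0       8          2    books  D202
13     65          3     toys  C201
drop duplicate category (keep=last):
    price  lead_days category   sku
0       8          2    books  D202
13     65          3     toys  C201
Reading off the sum of column 'price', we get 73.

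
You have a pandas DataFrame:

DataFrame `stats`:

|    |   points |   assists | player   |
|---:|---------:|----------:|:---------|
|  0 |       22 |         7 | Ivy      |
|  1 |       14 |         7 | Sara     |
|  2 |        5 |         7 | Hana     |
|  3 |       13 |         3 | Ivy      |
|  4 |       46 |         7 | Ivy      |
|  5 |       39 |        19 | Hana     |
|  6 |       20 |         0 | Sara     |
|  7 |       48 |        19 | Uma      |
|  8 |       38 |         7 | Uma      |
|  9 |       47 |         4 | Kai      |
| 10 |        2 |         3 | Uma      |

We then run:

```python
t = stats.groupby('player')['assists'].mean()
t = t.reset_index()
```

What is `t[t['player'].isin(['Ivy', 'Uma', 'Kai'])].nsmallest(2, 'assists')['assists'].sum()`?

9.66666666667

group by player, mean of assists:
player
Hana    13.000000
Ivy      5.666667
Kai      4.000000
Sara     3.500000
Uma      9.666667
Name: assists, dtype: float64
reset_index():
  player    assists
0   Hana  13.000000
1    Ivy   5.666667
2    Kai   4.000000
3   Sara   3.500000
4    Uma   9.666667
filter rows where player in ['Ivy', 'Uma', 'Kai']:
  player   assists
1    Ivy  5.666667
2    Kai  4.000000
4    Uma  9.666667
take 2 rows with smallest assists:
  player   assists
2    Kai  4.000000
1    Ivy  5.666667
Taking the sum of column 'assists' gives 9.66666666667.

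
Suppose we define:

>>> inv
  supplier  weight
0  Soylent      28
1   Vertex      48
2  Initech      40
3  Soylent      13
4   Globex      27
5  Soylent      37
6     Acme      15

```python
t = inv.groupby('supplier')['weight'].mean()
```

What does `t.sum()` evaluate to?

156.0

group by supplier, mean of weight:
supplier
Acme       15.0
Globex     27.0
Initech    40.0
Soylent    26.0
Vertex     48.0
Name: weight, dtype: float64
So sum() = 156.0.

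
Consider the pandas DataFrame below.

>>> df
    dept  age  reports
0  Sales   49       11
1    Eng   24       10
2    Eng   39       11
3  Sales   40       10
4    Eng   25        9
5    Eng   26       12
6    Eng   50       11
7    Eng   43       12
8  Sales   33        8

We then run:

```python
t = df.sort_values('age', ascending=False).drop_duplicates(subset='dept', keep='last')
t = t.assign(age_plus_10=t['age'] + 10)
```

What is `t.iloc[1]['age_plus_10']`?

34

sort by age descending:
    dept  age  reports
6    Eng   50       11
0  Sales   49       11
7    Eng   43       12
3  Sales   40       10
2    Eng   39       11
8  Sales   33        8
5    Eng   26       12
4    Eng   25        9
1    Eng   24       10
drop duplicate dept (keep=last):
    dept  age  reports
8  Sales   33        8
1    Eng   24       10
add column age_plus_10 = t['age'] + 10:
    dept  age  reports  age_plus_10
8  Sales   33        8           43
1    Eng   24       10           34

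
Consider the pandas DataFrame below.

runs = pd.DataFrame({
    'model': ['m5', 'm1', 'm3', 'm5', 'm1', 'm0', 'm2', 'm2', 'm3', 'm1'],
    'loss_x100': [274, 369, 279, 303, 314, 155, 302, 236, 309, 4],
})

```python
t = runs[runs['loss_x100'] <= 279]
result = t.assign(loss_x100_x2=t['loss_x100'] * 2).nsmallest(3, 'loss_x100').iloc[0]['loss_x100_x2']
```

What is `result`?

8

filter rows where loss_x100 <= 279:
  model  loss_x100
0    m5        274
2    m3        279
5    m0        155
7    m2        236
9    m1          4
add column loss_x100_x2 = t['loss_x100'] * 2:
  model  loss_x100  loss_x100_x2
0    m5        274           548
2    m3        279           558
5    m0        155           310
7    m2        236           472
9    m1          4             8
take 3 rows with smallest loss_x100:
  model  loss_x100  loss_x100_x2
9    m1          4             8
5    m0        155           310
7    m2        236           472
Hence 8.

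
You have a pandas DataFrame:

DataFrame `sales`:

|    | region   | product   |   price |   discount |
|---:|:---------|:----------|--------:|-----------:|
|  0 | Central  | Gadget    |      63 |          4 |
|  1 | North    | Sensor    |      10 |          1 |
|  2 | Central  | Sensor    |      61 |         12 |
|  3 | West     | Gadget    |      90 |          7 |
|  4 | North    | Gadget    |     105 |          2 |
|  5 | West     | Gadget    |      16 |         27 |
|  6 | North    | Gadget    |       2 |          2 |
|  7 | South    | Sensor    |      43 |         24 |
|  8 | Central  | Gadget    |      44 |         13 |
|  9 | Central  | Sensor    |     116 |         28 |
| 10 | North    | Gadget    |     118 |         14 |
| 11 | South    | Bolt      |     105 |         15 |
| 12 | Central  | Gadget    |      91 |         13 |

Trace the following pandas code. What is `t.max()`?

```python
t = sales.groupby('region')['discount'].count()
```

group by region, count of discount:
region
Central    5
North      4
South      2
West       2
Name: discount, dtype: int64
max of the resulting series → 5

5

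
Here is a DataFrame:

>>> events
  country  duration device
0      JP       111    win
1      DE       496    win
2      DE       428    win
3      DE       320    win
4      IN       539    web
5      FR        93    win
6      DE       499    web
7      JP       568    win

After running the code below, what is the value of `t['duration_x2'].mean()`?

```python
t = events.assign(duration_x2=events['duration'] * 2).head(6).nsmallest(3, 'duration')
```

349.333333333

add column duration_x2 = events['duration'] * 2:
  country  duration device  duration_x2
0      JP       111    win          222
1      DE       496    win          992
2      DE       428    win          856
3      DE       320    win          640
4      IN       539    web         1078
5      FR        93    win          186
6      DE       499    web          998
7      JP       568    win         1136
take first 6 rows:
  country  duration device  duration_x2
0      JP       111    win          222
1      DE       496    win          992
2      DE       428    win          856
3      DE       320    win          640
4      IN       539    web         1078
5      FR        93    win          186
take 3 rows with smallest duration:
  country  duration device  duration_x2
5      FR        93    win          186
0      JP       111    win          222
3      DE       320    win          640
Reading off the mean of column 'duration_x2', we get 349.333333333.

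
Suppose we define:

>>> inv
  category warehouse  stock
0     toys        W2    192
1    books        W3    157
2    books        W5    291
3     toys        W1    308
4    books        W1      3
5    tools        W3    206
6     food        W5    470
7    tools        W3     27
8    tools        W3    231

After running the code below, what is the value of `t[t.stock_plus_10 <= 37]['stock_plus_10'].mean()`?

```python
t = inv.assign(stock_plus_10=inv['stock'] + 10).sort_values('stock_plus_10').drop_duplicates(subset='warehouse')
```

add column stock_plus_10 = inv['stock'] + 10:
  category warehouse  stock  stock_plus_10
0     toys        W2    192            202
1    books        W3    157            167
2    books        W5    291            301
3     toys        W1    308            318
4    books        W1      3             13
5    tools        W3    206            216
6     food        W5    470            480
7    tools        W3     27             37
8    tools        W3    231            241
sort by stock_plus_10:
  category warehouse  stock  stock_plus_10
4    books        W1      3             13
7    tools        W3     27             37
1    books        W3    157            167
0     toys        W2    192            202
5    tools        W3    206            216
8    tools        W3    231            241
2    books        W5    291            301
3     toys        W1    308            318
6     food        W5    470            480
drop duplicate warehouse (keep=first):
  category warehouse  stock  stock_plus_10
4    books        W1      3             13
7    tools        W3     27             37
0     toys        W2    192            202
2    books        W5    291            301
filter rows where stock_plus_10 <= 37:
  category warehouse  stock  stock_plus_10
4    books        W1      3             13
7    tools        W3     27             37
Then the mean of column 'stock_plus_10': 25.0

25.0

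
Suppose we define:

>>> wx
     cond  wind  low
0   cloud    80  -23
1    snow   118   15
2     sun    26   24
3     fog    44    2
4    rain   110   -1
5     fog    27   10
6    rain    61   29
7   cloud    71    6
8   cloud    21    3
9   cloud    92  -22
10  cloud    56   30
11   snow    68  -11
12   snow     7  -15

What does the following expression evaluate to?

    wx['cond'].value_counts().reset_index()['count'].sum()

13

value_counts of cond:
cond
cloud    5
snow     3
fog      2
rain     2
sun      1
Name: count, dtype: int64
reset_index():
    cond  count
0  cloud      5
1   snow      3
2    fog      2
3   rain      2
4    sun      1
The sum of column 'count' is 13.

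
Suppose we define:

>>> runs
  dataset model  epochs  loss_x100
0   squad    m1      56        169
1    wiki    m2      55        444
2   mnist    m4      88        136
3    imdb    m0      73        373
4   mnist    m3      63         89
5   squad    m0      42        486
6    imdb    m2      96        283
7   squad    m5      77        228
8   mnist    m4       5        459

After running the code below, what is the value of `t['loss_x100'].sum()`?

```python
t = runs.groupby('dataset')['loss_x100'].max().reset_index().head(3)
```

group by dataset, max of loss_x100:
dataset
imdb     373
mnist    459
squad    486
wiki     444
Name: loss_x100, dtype: int64
reset_index():
  dataset  loss_x100
0    imdb        373
1   mnist        459
2   squad        486
3    wiki        444
take first 3 rows:
  dataset  loss_x100
0    imdb        373
1   mnist        459
2   squad        486
Then the sum of column 'loss_x100': 1318

1318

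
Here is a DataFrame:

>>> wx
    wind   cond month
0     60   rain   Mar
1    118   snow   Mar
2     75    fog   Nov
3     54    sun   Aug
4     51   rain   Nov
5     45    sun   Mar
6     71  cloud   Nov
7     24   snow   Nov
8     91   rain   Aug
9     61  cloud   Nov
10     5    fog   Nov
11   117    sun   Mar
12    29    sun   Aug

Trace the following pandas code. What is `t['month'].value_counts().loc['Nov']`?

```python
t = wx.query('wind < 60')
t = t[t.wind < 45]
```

filter rows where wind < 60:
    wind  cond month
3     54   sun   Aug
4     51  rain   Nov
5     45   sun   Mar
7     24  snow   Nov
10     5   fog   Nov
12    29   sun   Aug
filter rows where wind < 45:
    wind  cond month
7     24  snow   Nov
10     5   fog   Nov
12    29   sun   Aug
value_counts of month:
month
Nov    2
Aug    1
Name: count, dtype: int64
Then the value at index 'Nov': 2

2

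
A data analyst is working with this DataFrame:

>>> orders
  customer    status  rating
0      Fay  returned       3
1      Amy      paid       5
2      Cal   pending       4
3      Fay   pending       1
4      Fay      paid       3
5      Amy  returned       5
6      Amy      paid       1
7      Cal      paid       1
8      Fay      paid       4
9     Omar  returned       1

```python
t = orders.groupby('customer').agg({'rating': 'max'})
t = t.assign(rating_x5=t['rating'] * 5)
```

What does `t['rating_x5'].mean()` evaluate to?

17.5

group by customer, max of rating:
          rating
customer        
Amy            5
Cal            4
Fay            4
Omar           1
add column rating_x5 = t['rating'] * 5:
          rating  rating_x5
customer                   
Amy            5         25
Cal            4         20
Fay            4         20
Omar           1          5
Taking the mean of column 'rating_x5' gives 17.5.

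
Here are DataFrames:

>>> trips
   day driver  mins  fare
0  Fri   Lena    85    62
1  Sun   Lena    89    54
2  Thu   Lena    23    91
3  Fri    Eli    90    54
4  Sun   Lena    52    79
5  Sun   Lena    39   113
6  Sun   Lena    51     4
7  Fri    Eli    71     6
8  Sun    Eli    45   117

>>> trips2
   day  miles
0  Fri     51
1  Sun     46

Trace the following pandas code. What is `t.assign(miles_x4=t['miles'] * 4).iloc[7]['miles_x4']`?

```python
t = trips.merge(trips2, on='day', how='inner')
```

184

merge on 'day' (how='inner') → 8 rows:
   day driver  mins  fare  miles
0  Fri   Lena    85    62     51
1  Sun   Lena    89    54     46
2  Fri    Eli    90    54     51
3  Sun   Lena    52    79     46
4  Sun   Lena    39   113     46
5  Sun   Lena    51     4     46
6  Fri    Eli    71     6     51
7  Sun    Eli    45   117     46
add column miles_x4 = t['miles'] * 4:
   day driver  mins  fare  miles  miles_x4
0  Fri   Lena    85    62     51       204
1  Sun   Lena    89    54     46       184
2  Fri    Eli    90    54     51       204
3  Sun   Lena    52    79     46       184
4  Sun   Lena    39   113     46       184
5  Sun   Lena    51     4     46       184
6  Fri    Eli    71     6     51       204
7  Sun    Eli    45   117     46       184
value at position 7, column 'miles_x4' → 184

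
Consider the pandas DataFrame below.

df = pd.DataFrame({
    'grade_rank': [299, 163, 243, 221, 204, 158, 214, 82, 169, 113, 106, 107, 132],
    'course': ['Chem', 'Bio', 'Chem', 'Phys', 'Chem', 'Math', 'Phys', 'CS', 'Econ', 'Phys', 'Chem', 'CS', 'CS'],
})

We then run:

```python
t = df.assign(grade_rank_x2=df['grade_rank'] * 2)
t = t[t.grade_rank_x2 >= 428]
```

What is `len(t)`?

add column grade_rank_x2 = df['grade_rank'] * 2:
    grade_rank course  grade_rank_x2
0          299   Chem            598
1          163    Bio            326
2          243   Chem            486
3          221   Phys            442
4          204   Chem            408
5          158   Math            316
6          214   Phys            428
7           82     CS            164
8          169   Econ            338
9          113   Phys            226
10         106   Chem            212
11         107     CS            214
12         132     CS            264
filter rows where grade_rank_x2 >= 428:
   grade_rank course  grade_rank_x2
0         299   Chem            598
2         243   Chem            486
3         221   Phys            442
6         214   Phys            428
Then the number of rows: 4

4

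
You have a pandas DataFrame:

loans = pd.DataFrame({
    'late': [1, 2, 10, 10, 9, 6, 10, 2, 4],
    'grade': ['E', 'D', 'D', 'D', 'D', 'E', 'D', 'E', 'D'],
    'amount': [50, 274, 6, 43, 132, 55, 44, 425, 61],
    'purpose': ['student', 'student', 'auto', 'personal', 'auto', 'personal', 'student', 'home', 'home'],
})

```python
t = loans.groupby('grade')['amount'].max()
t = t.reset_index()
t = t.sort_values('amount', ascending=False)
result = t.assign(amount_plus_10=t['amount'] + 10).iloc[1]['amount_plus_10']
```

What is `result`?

284

group by grade, max of amount:
grade
D    274
E    425
Name: amount, dtype: int64
reset_index():
  grade  amount
0     D     274
1     E     425
sort by amount descending:
  grade  amount
1     E     425
0     D     274
add column amount_plus_10 = t['amount'] + 10:
  grade  amount  amount_plus_10
1     E     425             435
0     D     274             284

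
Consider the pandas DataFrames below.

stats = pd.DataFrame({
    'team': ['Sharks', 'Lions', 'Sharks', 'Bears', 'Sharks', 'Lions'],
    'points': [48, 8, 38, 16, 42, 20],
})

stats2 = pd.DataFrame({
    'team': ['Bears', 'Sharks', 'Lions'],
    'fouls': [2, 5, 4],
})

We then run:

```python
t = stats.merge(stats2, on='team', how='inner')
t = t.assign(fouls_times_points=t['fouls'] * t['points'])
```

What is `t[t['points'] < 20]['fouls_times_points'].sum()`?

merge on 'team' (how='inner') → 6 rows:
     team  points  fouls
0  Sharks      48      5
1   Lions       8      4
2  Sharks      38      5
3   Bears      16      2
4  Sharks      42      5
5   Lions      20      4
add column fouls_times_points = t['fouls'] * t['points']:
     team  points  fouls  fouls_times_points
0  Sharks      48      5                 240
1   Lions       8      4                  32
2  Sharks      38      5                 190
3   Bears      16      2                  32
4  Sharks      42      5                 210
5   Lions      20      4                  80
filter rows where points < 20:
    team  points  fouls  fouls_times_points
1  Lions       8      4                  32
3  Bears      16      2                  32
The sum of column 'fouls_times_points' is 64.

64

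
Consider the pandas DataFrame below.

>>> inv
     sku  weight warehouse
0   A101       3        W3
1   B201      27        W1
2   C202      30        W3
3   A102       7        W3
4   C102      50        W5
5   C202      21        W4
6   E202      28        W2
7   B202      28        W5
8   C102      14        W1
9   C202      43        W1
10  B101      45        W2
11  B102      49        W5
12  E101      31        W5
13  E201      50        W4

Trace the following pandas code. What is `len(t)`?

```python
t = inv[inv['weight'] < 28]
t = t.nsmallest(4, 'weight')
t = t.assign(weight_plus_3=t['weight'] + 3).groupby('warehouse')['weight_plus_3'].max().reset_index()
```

filter rows where weight < 28:
    sku  weight warehouse
0  A101       3        W3
1  B201      27        W1
3  A102       7        W3
5  C202      21        W4
8  C102      14        W1
take 4 rows with smallest weight:
    sku  weight warehouse
0  A101       3        W3
3  A102       7        W3
8  C102      14        W1
5  C202      21        W4
add column weight_plus_3 = t['weight'] + 3:
    sku  weight warehouse  weight_plus_3
0  A101       3        W3              6
3  A102       7        W3             10
8  C102      14        W1             17
5  C202      21        W4             24
group by warehouse, max of weight_plus_3:
warehouse
W1    17
W3    10
W4    24
Name: weight_plus_3, dtype: int64
reset_index():
  warehouse  weight_plus_3
0        W1             17
1        W3             10
2        W4             24
Hence 3.

3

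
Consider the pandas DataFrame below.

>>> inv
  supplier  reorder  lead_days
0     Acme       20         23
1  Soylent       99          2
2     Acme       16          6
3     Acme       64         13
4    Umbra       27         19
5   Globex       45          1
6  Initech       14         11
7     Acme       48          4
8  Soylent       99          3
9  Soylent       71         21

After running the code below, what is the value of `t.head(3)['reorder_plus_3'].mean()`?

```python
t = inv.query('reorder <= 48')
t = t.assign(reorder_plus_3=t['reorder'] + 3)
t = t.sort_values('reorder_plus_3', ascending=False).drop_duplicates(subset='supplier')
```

filter rows where reorder <= 48:
  supplier  reorder  lead_days
0     Acme       20         23
2     Acme       16          6
4    Umbra       27         19
5   Globex       45          1
6  Initech       14         11
7     Acme       48          4
add column reorder_plus_3 = t['reorder'] + 3:
  supplier  reorder  lead_days  reorder_plus_3
0     Acme       20         23              23
2     Acme       16          6              19
4    Umbra       27         19              30
5   Globex       45          1              48
6  Initech       14         11              17
7     Acme       48          4              51
sort by reorder_plus_3 descending:
  supplier  reorder  lead_days  reorder_plus_3
7     Acme       48          4              51
5   Globex       45          1              48
4    Umbra       27         19              30
0     Acme       20         23              23
2     Acme       16          6              19
6  Initech       14         11              17
drop duplicate supplier (keep=first):
  supplier  reorder  lead_days  reorder_plus_3
7     Acme       48          4              51
5   Globex       45          1              48
4    Umbra       27         19              30
6  Initech       14         11              17
take first 3 rows:
  supplier  reorder  lead_days  reorder_plus_3
7     Acme       48          4              51
5   Globex       45          1              48
4    Umbra       27         19              30
mean of column 'reorder_plus_3' → 43.0

43.0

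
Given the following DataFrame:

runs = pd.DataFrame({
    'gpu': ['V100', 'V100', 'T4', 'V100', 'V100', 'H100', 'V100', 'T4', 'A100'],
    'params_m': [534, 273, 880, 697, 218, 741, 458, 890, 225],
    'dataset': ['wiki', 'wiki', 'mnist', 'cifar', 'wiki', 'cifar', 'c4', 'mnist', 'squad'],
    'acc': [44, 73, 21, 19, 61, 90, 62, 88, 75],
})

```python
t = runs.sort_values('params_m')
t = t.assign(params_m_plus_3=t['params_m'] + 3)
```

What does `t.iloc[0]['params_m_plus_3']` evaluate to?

221

sort by params_m:
    gpu  params_m dataset  acc
4  V100       218    wiki   61
8  A100       225   squad   75
1  V100       273    wiki   73
6  V100       458      c4   62
0  V100       534    wiki   44
3  V100       697   cifar   19
5  H100       741   cifar   90
2    T4       880   mnist   21
7    T4       890   mnist   88
add column params_m_plus_3 = t['params_m'] + 3:
    gpu  params_m dataset  acc  params_m_plus_3
4  V100       218    wiki   61              221
8  A100       225   squad   75              228
1  V100       273    wiki   73              276
6  V100       458      c4   62              461
0  V100       534    wiki   44              537
3  V100       697   cifar   19              700
5  H100       741   cifar   90              744
2    T4       880   mnist   21              883
7    T4       890   mnist   88              893
Then the value at position 0, column 'params_m_plus_3': 221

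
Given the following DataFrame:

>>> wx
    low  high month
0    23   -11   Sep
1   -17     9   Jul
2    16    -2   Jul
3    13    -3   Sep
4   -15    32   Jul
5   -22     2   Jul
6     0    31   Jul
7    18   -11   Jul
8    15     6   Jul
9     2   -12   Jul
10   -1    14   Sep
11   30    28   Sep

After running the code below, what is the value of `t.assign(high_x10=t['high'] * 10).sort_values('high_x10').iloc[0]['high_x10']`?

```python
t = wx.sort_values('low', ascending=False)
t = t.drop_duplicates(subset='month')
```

-110

sort by low descending:
    low  high month
11   30    28   Sep
0    23   -11   Sep
7    18   -11   Jul
2    16    -2   Jul
8    15     6   Jul
3    13    -3   Sep
9     2   -12   Jul
6     0    31   Jul
10   -1    14   Sep
4   -15    32   Jul
1   -17     9   Jul
5   -22     2   Jul
drop duplicate month (keep=first):
    low  high month
11   30    28   Sep
7    18   -11   Jul
add column high_x10 = t['high'] * 10:
    low  high month  high_x10
11   30    28   Sep       280
7    18   -11   Jul      -110
sort by high_x10:
    low  high month  high_x10
7    18   -11   Jul      -110
11   30    28   Sep       280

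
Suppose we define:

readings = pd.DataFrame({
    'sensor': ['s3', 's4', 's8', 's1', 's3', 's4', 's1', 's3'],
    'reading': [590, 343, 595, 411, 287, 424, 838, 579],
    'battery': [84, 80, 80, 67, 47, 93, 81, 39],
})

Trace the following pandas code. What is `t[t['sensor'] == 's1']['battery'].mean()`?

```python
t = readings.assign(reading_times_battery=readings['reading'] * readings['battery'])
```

74.0

add column reading_times_battery = readings['reading'] * readings['battery']:
  sensor  reading  battery  reading_times_battery
0     s3      590       84                  49560
1     s4      343       80                  27440
2     s8      595       80                  47600
3     s1      411       67                  27537
4     s3      287       47                  13489
5     s4      424       93                  39432
6     s1      838       81                  67878
7     s3      579       39                  22581
filter rows where sensor == 's1':
  sensor  reading  battery  reading_times_battery
3     s1      411       67                  27537
6     s1      838       81                  67878
So mean() = 74.0.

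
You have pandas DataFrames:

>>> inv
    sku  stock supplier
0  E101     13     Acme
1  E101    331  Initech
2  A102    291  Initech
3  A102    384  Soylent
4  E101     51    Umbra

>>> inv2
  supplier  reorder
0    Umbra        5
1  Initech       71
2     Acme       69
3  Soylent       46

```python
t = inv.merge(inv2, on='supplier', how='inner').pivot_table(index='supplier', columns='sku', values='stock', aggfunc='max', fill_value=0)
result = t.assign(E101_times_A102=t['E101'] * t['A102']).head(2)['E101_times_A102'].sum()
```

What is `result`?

96321

merge on 'supplier' (how='inner') → 5 rows:
    sku  stock supplier  reorder
0  E101     13     Acme       69
1  E101    331  Initech       71
2  A102    291  Initech       71
3  A102    384  Soylent       46
4  E101     51    Umbra        5
pivot: rows=supplier, cols=sku, max(stock):
sku       A102  E101
supplier            
Acme         0    13
Initech    291   331
Soylent    384     0
Umbra        0    51
add column E101_times_A102 = t['E101'] * t['A102']:
sku       A102  E101  E101_times_A102
supplier                             
Acme         0    13                0
Initech    291   331            96321
Soylent    384     0                0
Umbra        0    51                0
take first 2 rows:
sku       A102  E101  E101_times_A102
supplier                             
Acme         0    13                0
Initech    291   331            96321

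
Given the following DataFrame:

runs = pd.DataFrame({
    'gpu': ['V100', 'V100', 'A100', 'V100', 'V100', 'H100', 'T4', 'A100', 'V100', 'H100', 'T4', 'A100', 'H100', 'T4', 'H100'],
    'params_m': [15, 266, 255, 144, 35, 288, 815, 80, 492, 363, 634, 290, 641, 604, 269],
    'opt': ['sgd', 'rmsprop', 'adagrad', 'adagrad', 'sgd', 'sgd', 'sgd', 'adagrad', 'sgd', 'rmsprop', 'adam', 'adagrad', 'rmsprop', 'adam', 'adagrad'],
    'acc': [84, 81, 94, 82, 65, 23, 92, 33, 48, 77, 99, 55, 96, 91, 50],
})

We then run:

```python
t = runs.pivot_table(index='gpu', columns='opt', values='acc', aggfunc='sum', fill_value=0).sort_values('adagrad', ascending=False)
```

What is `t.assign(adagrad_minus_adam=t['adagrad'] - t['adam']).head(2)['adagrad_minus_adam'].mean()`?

132.0

pivot: rows=gpu, cols=opt, sum(acc):
opt   adagrad  adam  rmsprop  sgd
gpu                              
A100      182     0        0    0
H100       50     0      173   23
T4          0   190        0   92
V100       82     0       81  197
sort by adagrad descending:
opt   adagrad  adam  rmsprop  sgd
gpu                              
A100      182     0        0    0
V100       82     0       81  197
H100       50     0      173   23
T4          0   190        0   92
add column adagrad_minus_adam = t['adagrad'] - t['adam']:
opt   adagrad  adam  rmsprop  sgd  adagrad_minus_adam
gpu                                                  
A100      182     0        0    0                 182
V100       82     0       81  197                  82
H100       50     0      173   23                  50
T4          0   190        0   92                -190
take first 2 rows:
opt   adagrad  adam  rmsprop  sgd  adagrad_minus_adam
gpu                                                  
A100      182     0        0    0                 182
V100       82     0       81  197                  82
Taking the mean of column 'adagrad_minus_adam' gives 132.0.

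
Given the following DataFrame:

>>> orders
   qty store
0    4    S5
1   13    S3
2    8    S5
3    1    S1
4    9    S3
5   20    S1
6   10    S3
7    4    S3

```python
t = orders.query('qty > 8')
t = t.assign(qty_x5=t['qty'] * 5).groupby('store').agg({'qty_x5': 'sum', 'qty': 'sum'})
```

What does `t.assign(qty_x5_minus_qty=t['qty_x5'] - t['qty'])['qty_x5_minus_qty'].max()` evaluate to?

128

filter rows where qty > 8:
   qty store
1   13    S3
4    9    S3
5   20    S1
6   10    S3
add column qty_x5 = t['qty'] * 5:
   qty store  qty_x5
1   13    S3      65
4    9    S3      45
5   20    S1     100
6   10    S3      50
group by store: sum(qty_x5), sum(qty):
       qty_x5  qty
store             
S1        100   20
S3        160   32
add column qty_x5_minus_qty = t['qty_x5'] - t['qty']:
       qty_x5  qty  qty_x5_minus_qty
store                               
S1        100   20                80
S3        160   32               128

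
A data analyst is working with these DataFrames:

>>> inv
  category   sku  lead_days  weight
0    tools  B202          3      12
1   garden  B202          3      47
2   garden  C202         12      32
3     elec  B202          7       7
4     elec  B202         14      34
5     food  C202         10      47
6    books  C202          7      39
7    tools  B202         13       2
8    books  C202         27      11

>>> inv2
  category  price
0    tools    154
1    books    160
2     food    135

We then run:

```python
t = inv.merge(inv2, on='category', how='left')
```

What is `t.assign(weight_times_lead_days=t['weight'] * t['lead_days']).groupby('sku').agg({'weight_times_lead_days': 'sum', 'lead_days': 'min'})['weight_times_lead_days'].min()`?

728

merge on 'category' (how='left') → 9 rows:
  category   sku  lead_days  weight  price
0    tools  B202          3      12  154.0
1   garden  B202          3      47    NaN
2   garden  C202         12      32    NaN
3     elec  B202          7       7    NaN
4     elec  B202         14      34    NaN
5     food  C202         10      47  135.0
6    books  C202          7      39  160.0
7    tools  B202         13       2  154.0
8    books  C202         27      11  160.0
add column weight_times_lead_days = t['weight'] * t['lead_days']:
  category   sku  lead_days  weight  price  weight_times_lead_days
0    tools  B202          3      12  154.0                      36
1   garden  B202          3      47    NaN                     141
2   garden  C202         12      32    NaN                     384
3     elec  B202          7       7    NaN                      49
4     elec  B202         14      34    NaN                     476
5     food  C202         10      47  135.0                     470
6    books  C202          7      39  160.0                     273
7    tools  B202         13       2  154.0                      26
8    books  C202         27      11  160.0                     297
group by sku: sum(weight_times_lead_days), min(lead_days):
      weight_times_lead_days  lead_days
sku                                    
B202                     728          3
C202                    1424          7
Reading off the min of column 'weight_times_lead_days', we get 728.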